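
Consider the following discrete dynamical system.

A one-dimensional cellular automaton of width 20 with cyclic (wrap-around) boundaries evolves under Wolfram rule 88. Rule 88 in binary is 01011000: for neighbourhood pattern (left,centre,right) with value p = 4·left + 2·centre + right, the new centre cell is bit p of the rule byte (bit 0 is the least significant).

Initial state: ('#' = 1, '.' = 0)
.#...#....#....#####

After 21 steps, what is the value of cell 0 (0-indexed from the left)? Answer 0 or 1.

0

[0] .#...#....#....#####
[1] ..#...#....#...#...#
[2] #..#...#....#...#...
[3] .#..#...#....#...#..
[4] ..#..#...#....#...#.
[5] ...#..#...#....#...#
[6] #...#..#...#....#...
[7] .#...#..#...#....#..
[8] ..#...#..#...#....#.
[9] ...#...#..#...#....#
[10] #...#...#..#...#....
[11] .#...#...#..#...#...
[12] ..#...#...#..#...#..
[13] ...#...#...#..#...#.
[14] ....#...#...#..#...#
[15] #....#...#...#..#...
[16] .#....#...#...#..#..
[17] ..#....#...#...#..#.
[18] ...#....#...#...#..#
[19] #...#....#...#...#..
[20] .#...#....#...#...#.
[21] ..#...#....#...#...#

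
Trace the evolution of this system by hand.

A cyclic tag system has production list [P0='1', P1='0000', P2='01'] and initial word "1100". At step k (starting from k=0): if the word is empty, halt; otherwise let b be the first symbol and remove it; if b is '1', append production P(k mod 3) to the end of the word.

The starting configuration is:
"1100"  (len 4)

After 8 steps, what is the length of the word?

t=0: "1100"  (len 4)
t=1: "1001"  (len 4)
t=2: "0010000"  (len 7)
t=3: "010000"  (len 6)
t=4: "10000"  (len 5)
t=5: "00000000"  (len 8)
t=6: "0000000"  (len 7)
t=7: "000000"  (len 6)
t=8: "00000"  (len 5)

5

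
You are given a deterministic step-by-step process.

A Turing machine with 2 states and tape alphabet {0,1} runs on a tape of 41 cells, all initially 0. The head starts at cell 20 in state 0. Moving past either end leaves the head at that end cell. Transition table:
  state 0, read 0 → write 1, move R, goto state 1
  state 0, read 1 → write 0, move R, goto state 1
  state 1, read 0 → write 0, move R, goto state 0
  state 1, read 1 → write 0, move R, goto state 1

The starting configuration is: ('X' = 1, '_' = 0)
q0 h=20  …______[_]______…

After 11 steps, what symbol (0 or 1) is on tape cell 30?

1

[0] q0 h=20  …______[_]______…
[1] q1 h=21  …_____X[_]______…
[2] q0 h=22  …____X_[_]______…
[3] q1 h=23  …___X_X[_]______…
[4] q0 h=24  …__X_X_[_]______…
[5] q1 h=25  …_X_X_X[_]______…
[6] q0 h=26  …X_X_X_[_]______…
[7] q1 h=27  …_X_X_X[_]______…
[8] q0 h=28  …X_X_X_[_]______…
[9] q1 h=29  …_X_X_X[_]______…
[10] q0 h=30  …X_X_X_[_]______…
[11] q1 h=31  …_X_X_X[_]______…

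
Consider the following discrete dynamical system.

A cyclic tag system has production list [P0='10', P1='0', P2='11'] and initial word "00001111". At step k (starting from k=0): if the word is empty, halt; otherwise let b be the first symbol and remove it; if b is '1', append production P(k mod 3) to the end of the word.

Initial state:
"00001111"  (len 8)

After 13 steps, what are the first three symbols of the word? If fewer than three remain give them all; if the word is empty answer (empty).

010

k=0  "00001111"  (len 8)
k=1  "0001111"  (len 7)
k=2  "001111"  (len 6)
k=3  "01111"  (len 5)
k=4  "1111"  (len 4)
k=5  "1110"  (len 4)
k=6  "11011"  (len 5)
k=7  "101110"  (len 6)
k=8  "011100"  (len 6)
k=9  "11100"  (len 5)
k=10  "110010"  (len 6)
k=11  "100100"  (len 6)
k=12  "0010011"  (len 7)
k=13  "010011"  (len 6)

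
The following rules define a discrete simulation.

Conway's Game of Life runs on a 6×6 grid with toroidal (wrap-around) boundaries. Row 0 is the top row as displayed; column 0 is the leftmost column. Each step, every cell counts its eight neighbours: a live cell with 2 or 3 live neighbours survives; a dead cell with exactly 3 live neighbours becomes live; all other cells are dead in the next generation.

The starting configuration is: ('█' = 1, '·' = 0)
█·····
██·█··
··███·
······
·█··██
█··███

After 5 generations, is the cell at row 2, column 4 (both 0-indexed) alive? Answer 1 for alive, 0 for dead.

0) █·····
██·█··
··███·
······
·█··██
█··███
1) ··██··
██·███
·████·
··█··█
···█··
·█·█··
2) ·····█
█····█
······
·█····
···██·
···██·
3) █····█
█····█
█·····
······
··███·
···█·█
4) ······
·█····
█····█
···█··
··███·
█·██·█
5) ███···
█·····
█·····
··██·█
·█···█
·██··█

0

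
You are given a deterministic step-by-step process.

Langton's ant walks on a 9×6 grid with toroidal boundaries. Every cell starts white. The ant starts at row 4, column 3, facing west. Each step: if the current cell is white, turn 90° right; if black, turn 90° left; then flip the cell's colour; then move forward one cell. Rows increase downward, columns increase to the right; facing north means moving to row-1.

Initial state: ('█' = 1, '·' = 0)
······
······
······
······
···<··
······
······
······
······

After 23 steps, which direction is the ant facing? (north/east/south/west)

north

gen 0: ······
······
······
······
···<··
······
······
······
······
gen 1: ······
······
······
···^··
···█··
······
······
······
······
gen 2: ······
······
······
···█>·
···█··
······
······
······
······
gen 3: ······
······
······
···██·
···█v·
······
······
······
······
gen 4: ······
······
······
···██·
···<█·
······
······
······
······
gen 5: ······
······
······
···██·
····█·
···v··
······
······
······
gen 6: ······
······
······
···██·
····█·
··<█··
······
······
······
gen 7: ······
······
······
···██·
··^·█·
··██··
······
······
······
gen 8: ······
······
······
···██·
··█>█·
··██··
······
······
······
gen 9: ······
······
······
···██·
··███·
··█v··
······
······
······
gen 10: ······
······
······
···██·
··███·
··█·>·
······
······
······
gen 11: ······
······
······
···██·
··███·
··█·█·
····v·
······
······
gen 12: ······
······
······
···██·
··███·
··█·█·
···<█·
······
······
gen 13: ······
······
······
···██·
··███·
··█^█·
···██·
······
······
gen 14: ······
······
······
···██·
··███·
··██>·
···██·
······
······
gen 15: ······
······
······
···██·
··██^·
··██··
···██·
······
······
gen 16: ······
······
······
···██·
··█<··
··██··
···██·
······
······
gen 17: ······
······
······
···██·
··█···
··█v··
···██·
······
······
gen 18: ······
······
······
···██·
··█···
··█·>·
···██·
······
······
gen 19: ······
······
······
···██·
··█···
··█·█·
···█v·
······
······
gen 20: ······
······
······
···██·
··█···
··█·█·
···█·>
······
······
gen 21: ······
······
······
···██·
··█···
··█·█·
···█·█
·····v
······
gen 22: ······
······
······
···██·
··█···
··█·█·
···█·█
····<█
······
gen 23: ······
······
······
···██·
··█···
··█·█·
···█^█
····██
······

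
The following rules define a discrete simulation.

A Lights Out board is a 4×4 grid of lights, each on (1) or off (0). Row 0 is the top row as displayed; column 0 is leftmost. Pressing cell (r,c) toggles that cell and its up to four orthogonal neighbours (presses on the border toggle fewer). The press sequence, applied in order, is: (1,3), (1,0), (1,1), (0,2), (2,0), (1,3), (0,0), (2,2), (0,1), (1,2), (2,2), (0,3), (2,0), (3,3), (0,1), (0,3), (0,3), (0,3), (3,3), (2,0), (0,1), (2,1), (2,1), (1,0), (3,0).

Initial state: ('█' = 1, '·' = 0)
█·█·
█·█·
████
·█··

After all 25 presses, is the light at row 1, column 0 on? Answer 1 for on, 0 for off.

0

0) █·█·
█·█·
████
·█··
1) █·██
█··█
███·
·█··
2) ··██
·█·█
·██·
·█··
3) ·███
█·██
··█·
·█··
4) ····
█··█
··█·
·█··
5) ····
···█
███·
██··
6) ···█
··█·
████
██··
7) ██·█
█·█·
████
██··
8) ██·█
█···
█···
███·
9) ··██
██··
█···
███·
10) ···█
█·██
█·█·
███·
11) ···█
█··█
██·█
██··
12) ··█·
█···
██·█
██··
13) ··█·
····
···█
·█··
14) ··█·
····
····
·███
15) ██··
·█··
····
·███
16) ████
·█·█
····
·███
17) ██··
·█··
····
·███
18) ████
·█·█
····
·███
19) ████
·█·█
···█
·█··
20) ████
██·█
██·█
██··
21) ···█
█··█
██·█
██··
22) ···█
██·█
··██
█···
23) ···█
█··█
██·█
██··
24) █··█
·█·█
·█·█
██··
25) █··█
·█·█
██·█
····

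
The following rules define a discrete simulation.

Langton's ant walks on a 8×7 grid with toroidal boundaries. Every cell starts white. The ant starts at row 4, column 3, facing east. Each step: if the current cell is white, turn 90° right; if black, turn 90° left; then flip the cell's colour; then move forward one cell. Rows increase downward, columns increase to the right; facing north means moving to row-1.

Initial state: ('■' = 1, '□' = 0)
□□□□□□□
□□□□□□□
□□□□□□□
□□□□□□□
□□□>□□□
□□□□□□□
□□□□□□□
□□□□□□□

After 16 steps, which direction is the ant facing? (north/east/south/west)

t=0: □□□□□□□
□□□□□□□
□□□□□□□
□□□□□□□
□□□>□□□
□□□□□□□
□□□□□□□
□□□□□□□
t=1: □□□□□□□
□□□□□□□
□□□□□□□
□□□□□□□
□□□■□□□
□□□v□□□
□□□□□□□
□□□□□□□
t=2: □□□□□□□
□□□□□□□
□□□□□□□
□□□□□□□
□□□■□□□
□□<■□□□
□□□□□□□
□□□□□□□
t=3: □□□□□□□
□□□□□□□
□□□□□□□
□□□□□□□
□□^■□□□
□□■■□□□
□□□□□□□
□□□□□□□
t=4: □□□□□□□
□□□□□□□
□□□□□□□
□□□□□□□
□□■>□□□
□□■■□□□
□□□□□□□
□□□□□□□
t=5: □□□□□□□
□□□□□□□
□□□□□□□
□□□^□□□
□□■□□□□
□□■■□□□
□□□□□□□
□□□□□□□
t=6: □□□□□□□
□□□□□□□
□□□□□□□
□□□■>□□
□□■□□□□
□□■■□□□
□□□□□□□
□□□□□□□
t=7: □□□□□□□
□□□□□□□
□□□□□□□
□□□■■□□
□□■□v□□
□□■■□□□
□□□□□□□
□□□□□□□
t=8: □□□□□□□
□□□□□□□
□□□□□□□
□□□■■□□
□□■<■□□
□□■■□□□
□□□□□□□
□□□□□□□
t=9: □□□□□□□
□□□□□□□
□□□□□□□
□□□^■□□
□□■■■□□
□□■■□□□
□□□□□□□
□□□□□□□
t=10: □□□□□□□
□□□□□□□
□□□□□□□
□□<□■□□
□□■■■□□
□□■■□□□
□□□□□□□
□□□□□□□
t=11: □□□□□□□
□□□□□□□
□□^□□□□
□□■□■□□
□□■■■□□
□□■■□□□
□□□□□□□
□□□□□□□
t=12: □□□□□□□
□□□□□□□
□□■>□□□
□□■□■□□
□□■■■□□
□□■■□□□
□□□□□□□
□□□□□□□
t=13: □□□□□□□
□□□□□□□
□□■■□□□
□□■v■□□
□□■■■□□
□□■■□□□
□□□□□□□
□□□□□□□
t=14: □□□□□□□
□□□□□□□
□□■■□□□
□□<■■□□
□□■■■□□
□□■■□□□
□□□□□□□
□□□□□□□
t=15: □□□□□□□
□□□□□□□
□□■■□□□
□□□■■□□
□□v■■□□
□□■■□□□
□□□□□□□
□□□□□□□
t=16: □□□□□□□
□□□□□□□
□□■■□□□
□□□■■□□
□□□>■□□
□□■■□□□
□□□□□□□
□□□□□□□

east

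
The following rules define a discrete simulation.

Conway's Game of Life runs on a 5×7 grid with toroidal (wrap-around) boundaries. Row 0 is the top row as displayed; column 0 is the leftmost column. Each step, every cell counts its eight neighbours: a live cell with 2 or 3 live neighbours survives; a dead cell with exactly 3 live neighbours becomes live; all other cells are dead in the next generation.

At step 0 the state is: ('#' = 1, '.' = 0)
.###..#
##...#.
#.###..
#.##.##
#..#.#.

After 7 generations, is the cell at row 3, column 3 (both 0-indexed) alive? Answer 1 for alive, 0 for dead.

gen 0: .###..#
##...#.
#.###..
#.##.##
#..#.#.
gen 1: ...#.#.
.....#.
.......
#....#.
.....#.
gen 2: .....##
....#..
......#
......#
.....#.
gen 3: ....###
......#
.....#.
.....##
.....#.
gen 4: ....#.#
....#.#
.....#.
....###
.......
gen 5: .......
....#.#
.......
....###
....#.#
gen 6: .......
.......
....#.#
....#.#
....#.#
gen 7: .......
.......
.......
#..##.#
.......

1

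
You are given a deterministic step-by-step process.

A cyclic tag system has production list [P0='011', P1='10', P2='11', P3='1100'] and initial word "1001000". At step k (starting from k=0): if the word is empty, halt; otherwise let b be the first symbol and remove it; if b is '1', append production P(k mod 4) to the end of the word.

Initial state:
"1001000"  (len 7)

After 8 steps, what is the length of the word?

step 0: "1001000"  (len 7)
step 1: "001000011"  (len 9)
step 2: "01000011"  (len 8)
step 3: "1000011"  (len 7)
step 4: "0000111100"  (len 10)
step 5: "000111100"  (len 9)
step 6: "00111100"  (len 8)
step 7: "0111100"  (len 7)
step 8: "111100"  (len 6)

6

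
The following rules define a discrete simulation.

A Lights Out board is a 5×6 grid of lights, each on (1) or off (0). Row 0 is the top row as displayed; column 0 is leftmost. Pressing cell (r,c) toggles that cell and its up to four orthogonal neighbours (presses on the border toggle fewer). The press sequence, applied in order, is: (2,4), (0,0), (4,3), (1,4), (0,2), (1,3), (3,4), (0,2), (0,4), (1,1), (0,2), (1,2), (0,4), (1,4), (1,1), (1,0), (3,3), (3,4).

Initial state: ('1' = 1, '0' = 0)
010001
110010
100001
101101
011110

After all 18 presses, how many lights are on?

14

k=0  010001
110010
100001
101101
011110
k=1  010001
110000
100110
101111
011110
k=2  100001
010000
100110
101111
011110
k=3  100001
010000
100110
101011
010000
k=4  100011
010111
100100
101011
010000
k=5  111111
011111
100100
101011
010000
k=6  111011
010001
100000
101011
010000
k=7  111011
010001
100010
101100
010010
k=8  100111
011001
100010
101100
010010
k=9  100000
011011
100010
101100
010010
k=10  110000
100011
110010
101100
010010
k=11  101100
101011
110010
101100
010010
k=12  100100
110111
111010
101100
010010
k=13  100011
110101
111010
101100
010010
k=14  100001
110010
111000
101100
010010
k=15  110001
001010
101000
101100
010010
k=16  010001
111010
001000
101100
010010
k=17  010001
111010
001100
100010
010110
k=18  010001
111010
001110
100101
010100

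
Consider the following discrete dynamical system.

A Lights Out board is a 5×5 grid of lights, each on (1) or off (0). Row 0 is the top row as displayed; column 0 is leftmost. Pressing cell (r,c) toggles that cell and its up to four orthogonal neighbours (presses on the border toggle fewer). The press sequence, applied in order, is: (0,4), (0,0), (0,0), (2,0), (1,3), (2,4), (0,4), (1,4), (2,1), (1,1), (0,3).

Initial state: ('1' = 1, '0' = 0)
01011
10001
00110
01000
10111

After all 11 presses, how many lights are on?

step 0: 01011
10001
00110
01000
10111
step 1: 01000
10000
00110
01000
10111
step 2: 10000
00000
00110
01000
10111
step 3: 01000
10000
00110
01000
10111
step 4: 01000
00000
11110
11000
10111
step 5: 01010
00111
11100
11000
10111
step 6: 01010
00110
11111
11001
10111
step 7: 01001
00111
11111
11001
10111
step 8: 01000
00100
11110
11001
10111
step 9: 01000
01100
00010
10001
10111
step 10: 00000
10000
01010
10001
10111
step 11: 00111
10010
01010
10001
10111

13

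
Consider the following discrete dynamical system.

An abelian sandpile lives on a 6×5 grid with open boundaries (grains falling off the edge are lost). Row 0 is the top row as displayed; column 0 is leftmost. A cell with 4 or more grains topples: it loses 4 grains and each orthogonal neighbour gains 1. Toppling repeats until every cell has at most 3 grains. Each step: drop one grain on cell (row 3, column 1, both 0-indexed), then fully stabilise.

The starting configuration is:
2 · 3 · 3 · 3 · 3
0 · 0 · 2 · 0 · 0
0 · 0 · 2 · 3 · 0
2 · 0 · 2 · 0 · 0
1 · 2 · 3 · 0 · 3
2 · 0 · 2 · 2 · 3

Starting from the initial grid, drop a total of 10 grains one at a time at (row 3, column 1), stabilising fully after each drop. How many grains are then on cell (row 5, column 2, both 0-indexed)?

t=0: 2 · 3 · 3 · 3 · 3
0 · 0 · 2 · 0 · 0
0 · 0 · 2 · 3 · 0
2 · 0 · 2 · 0 · 0
1 · 2 · 3 · 0 · 3
2 · 0 · 2 · 2 · 3
t=1: 2 · 3 · 3 · 3 · 3
0 · 0 · 2 · 0 · 0
0 · 0 · 2 · 3 · 0
2 · 1 · 2 · 0 · 0
1 · 2 · 3 · 0 · 3
2 · 0 · 2 · 2 · 3
t=2: 2 · 3 · 3 · 3 · 3
0 · 0 · 2 · 0 · 0
0 · 0 · 2 · 3 · 0
2 · 2 · 2 · 0 · 0
1 · 2 · 3 · 0 · 3
2 · 0 · 2 · 2 · 3
t=3: 2 · 3 · 3 · 3 · 3
0 · 0 · 2 · 0 · 0
0 · 0 · 2 · 3 · 0
2 · 3 · 2 · 0 · 0
1 · 2 · 3 · 0 · 3
2 · 0 · 2 · 2 · 3
t=4: 2 · 3 · 3 · 3 · 3
0 · 0 · 2 · 0 · 0
0 · 1 · 2 · 3 · 0
3 · 0 · 3 · 0 · 0
1 · 3 · 3 · 0 · 3
2 · 0 · 2 · 2 · 3
t=5: 2 · 3 · 3 · 3 · 3
0 · 0 · 2 · 0 · 0
0 · 1 · 2 · 3 · 0
3 · 1 · 3 · 0 · 0
1 · 3 · 3 · 0 · 3
2 · 0 · 2 · 2 · 3
t=6: 2 · 3 · 3 · 3 · 3
0 · 0 · 2 · 0 · 0
0 · 1 · 2 · 3 · 0
3 · 2 · 3 · 0 · 0
1 · 3 · 3 · 0 · 3
2 · 0 · 2 · 2 · 3
t=7: 2 · 3 · 3 · 3 · 3
0 · 0 · 2 · 0 · 0
0 · 1 · 2 · 3 · 0
3 · 3 · 3 · 0 · 0
1 · 3 · 3 · 0 · 3
2 · 0 · 2 · 2 · 3
t=8: 2 · 3 · 3 · 3 · 3
0 · 0 · 2 · 0 · 0
1 · 2 · 3 · 3 · 0
0 · 3 · 1 · 1 · 0
3 · 1 · 1 · 1 · 3
2 · 1 · 3 · 2 · 3
t=9: 2 · 3 · 3 · 3 · 3
0 · 0 · 2 · 0 · 0
1 · 3 · 3 · 3 · 0
1 · 0 · 2 · 1 · 0
3 · 2 · 1 · 1 · 3
2 · 1 · 3 · 2 · 3
t=10: 2 · 3 · 3 · 3 · 3
0 · 0 · 2 · 0 · 0
1 · 3 · 3 · 3 · 0
1 · 1 · 2 · 1 · 0
3 · 2 · 1 · 1 · 3
2 · 1 · 3 · 2 · 3

3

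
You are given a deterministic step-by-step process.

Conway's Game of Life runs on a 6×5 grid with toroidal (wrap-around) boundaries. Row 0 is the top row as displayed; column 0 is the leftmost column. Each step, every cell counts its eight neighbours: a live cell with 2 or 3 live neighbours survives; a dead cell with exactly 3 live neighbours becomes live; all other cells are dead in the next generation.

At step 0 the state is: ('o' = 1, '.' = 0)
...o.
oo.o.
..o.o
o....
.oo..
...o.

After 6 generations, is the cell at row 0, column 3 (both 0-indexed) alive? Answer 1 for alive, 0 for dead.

gen 0: ...o.
oo.o.
..o.o
o....
.oo..
...o.
gen 1: ...o.
oo.o.
..ooo
o.oo.
.oo..
...o.
gen 2: ...o.
oo...
.....
o....
.o..o
...o.
gen 3: ..o.o
.....
oo...
o....
o...o
..ooo
gen 4: ..o.o
oo...
oo...
.....
oo...
.oo..
gen 5: ..oo.
..o.o
oo...
.....
ooo..
..oo.
gen 6: .o..o
o.o.o
oo...
..o..
.ooo.
....o

0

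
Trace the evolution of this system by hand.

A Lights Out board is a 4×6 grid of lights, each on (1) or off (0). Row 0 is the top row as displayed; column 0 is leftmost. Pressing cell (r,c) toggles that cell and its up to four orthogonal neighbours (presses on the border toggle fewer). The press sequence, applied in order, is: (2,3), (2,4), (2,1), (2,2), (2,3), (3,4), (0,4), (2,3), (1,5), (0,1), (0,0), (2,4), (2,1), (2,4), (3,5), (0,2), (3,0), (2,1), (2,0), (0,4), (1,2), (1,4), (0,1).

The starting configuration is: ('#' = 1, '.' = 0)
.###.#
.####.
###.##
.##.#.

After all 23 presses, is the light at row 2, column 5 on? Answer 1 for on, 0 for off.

0

0) .###.#
.####.
###.##
.##.#.
1) .###.#
.##.#.
##.#.#
.####.
2) .###.#
.##...
##..#.
.###..
3) .###.#
..#...
..#.#.
..##..
4) .###.#
......
.#.##.
...#..
5) .###.#
...#..
.##...
......
6) .###.#
...#..
.##.#.
...###
7) .##.#.
...##.
.##.#.
...###
8) .##.#.
....#.
.#.#..
....##
9) .##.##
.....#
.#.#.#
....##
10) #...##
.#...#
.#.#.#
....##
11) .#..##
##...#
.#.#.#
....##
12) .#..##
##..##
.#..#.
.....#
13) .#..##
#...##
#.#.#.
.#...#
14) .#..##
#....#
#.##.#
.#..##
15) .#..##
#....#
#.##..
.#....
16) ..####
#.#..#
#.##..
.#....
17) ..####
#.#..#
..##..
#.....
18) ..####
###..#
##.#..
##....
19) ..####
.##..#
...#..
.#....
20) ..#...
.##.##
...#..
.#....
21) ......
...###
..##..
.#....
22) ....#.
......
..###.
.#....
23) ###.#.
.#....
..###.
.#....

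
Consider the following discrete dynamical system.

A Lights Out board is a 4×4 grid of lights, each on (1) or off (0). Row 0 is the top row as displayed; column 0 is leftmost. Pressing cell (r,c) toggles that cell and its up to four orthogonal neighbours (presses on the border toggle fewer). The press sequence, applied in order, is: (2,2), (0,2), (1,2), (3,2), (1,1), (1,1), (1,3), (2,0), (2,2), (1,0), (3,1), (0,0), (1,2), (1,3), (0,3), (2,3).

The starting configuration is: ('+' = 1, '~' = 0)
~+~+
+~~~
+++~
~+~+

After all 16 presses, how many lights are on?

0) ~+~+
+~~~
+++~
~+~+
1) ~+~+
+~+~
+~~+
~+++
2) ~~+~
+~~~
+~~+
~+++
3) ~~~~
++++
+~++
~+++
4) ~~~~
++++
+~~+
~~~~
5) ~+~~
~~~+
++~+
~~~~
6) ~~~~
++++
+~~+
~~~~
7) ~~~+
++~~
+~~~
~~~~
8) ~~~+
~+~~
~+~~
+~~~
9) ~~~+
~++~
~~++
+~+~
10) +~~+
+~+~
+~++
+~+~
11) +~~+
+~+~
++++
~+~~
12) ~+~+
~~+~
++++
~+~~
13) ~+++
~+~+
++~+
~+~~
14) ~++~
~++~
++~~
~+~~
15) ~+~+
~+++
++~~
~+~~
16) ~+~+
~++~
++++
~+~+

10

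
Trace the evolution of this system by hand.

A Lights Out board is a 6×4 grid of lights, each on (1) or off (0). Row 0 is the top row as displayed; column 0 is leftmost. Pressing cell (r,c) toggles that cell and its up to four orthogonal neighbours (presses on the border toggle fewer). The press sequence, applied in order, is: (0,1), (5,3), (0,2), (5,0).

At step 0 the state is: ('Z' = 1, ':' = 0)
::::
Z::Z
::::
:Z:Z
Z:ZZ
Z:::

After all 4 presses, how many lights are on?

0) ::::
Z::Z
::::
:Z:Z
Z:ZZ
Z:::
1) ZZZ:
ZZ:Z
::::
:Z:Z
Z:ZZ
Z:::
2) ZZZ:
ZZ:Z
::::
:Z:Z
Z:Z:
Z:ZZ
3) Z::Z
ZZZZ
::::
:Z:Z
Z:Z:
Z:ZZ
4) Z::Z
ZZZZ
::::
:Z:Z
::Z:
:ZZZ

12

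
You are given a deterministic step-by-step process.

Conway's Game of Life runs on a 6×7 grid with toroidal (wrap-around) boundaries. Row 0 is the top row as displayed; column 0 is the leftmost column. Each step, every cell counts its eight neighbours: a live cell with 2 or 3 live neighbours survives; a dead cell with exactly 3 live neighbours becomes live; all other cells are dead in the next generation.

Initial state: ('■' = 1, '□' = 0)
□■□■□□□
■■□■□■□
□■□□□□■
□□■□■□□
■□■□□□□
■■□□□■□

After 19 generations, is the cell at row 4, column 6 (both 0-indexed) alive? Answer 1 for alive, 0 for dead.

0

step 0: □■□■□□□
■■□■□■□
□■□□□□■
□□■□■□□
■□■□□□□
■■□□□■□
step 1: □□□□□□□
□■□□■□■
□■□■■■■
■□■■□□□
■□■■□□■
■□□□□□■
step 2: □□□□□■■
□□■■■□■
□■□□□□■
□□□□□□□
□□■■□□□
■■□□□□■
step 3: □■■■■□□
□□■■■□■
■□■■□■□
□□■□□□□
■■■□□□□
■■■□□■■
step 4: □□□□□□□
■□□□□□■
□□□□□■■
■□□□□□■
□□□■□□□
□□□□■■■
step 5: ■□□□□□□
■□□□□■■
□□□□□■□
■□□□□■■
■□□□■□□
□□□□■■□
step 6: ■□□□■□□
■□□□□■□
□□□□■□□
■□□□■■□
■□□□■□□
□□□□■■■
step 7: ■□□□■□□
□□□□■■■
□□□□■□□
□□□■■■■
■□□■□□□
■□□■■□■
step 8: ■□□□□□□
□□□■■□■
□□□□□□□
□□□■□■■
■□■□□□□
■■□■■■■
step 9: □■■□□□□
□□□□□□□
□□□■□□■
□□□□□□■
□□■□□□□
□□■■■■□
step 10: □■■□■□□
□□■□□□□
□□□□□□□
□□□□□□□
□□■□■■□
□□□□■□□
step 11: □■■□□□□
□■■■□□□
□□□□□□□
□□□□□□□
□□□■■■□
□■■□■□□
step 12: ■□□□□□□
□■□■□□□
□□■□□□□
□□□□■□□
□□■■■■□
□■□□■■□
step 13: ■■■□■□□
□■■□□□□
□□■■□□□
□□■□■■□
□□■□□□□
□■■□□■■
step 14: □□□□□■■
■□□□□□□
□□□□■□□
□■■□■□□
□□■□■□■
□□□□□■■
step 15: ■□□□□■□
□□□□□■■
□■□■□□□
□■■□■□□
■■■□■□■
■□□□■□□
step 16: ■□□□■■□
■□□□■■■
■■□■■■□
□□□□■■□
□□■□■□■
□□□■■□□
step 17: ■□□□□□□
□□□□□□□
■■□■□□□
■■■□□□□
□□□□□□□
□□□□□□■
step 18: □□□□□□□
■■□□□□□
■□□□□□□
■□■□□□□
■■□□□□□
□□□□□□□
step 19: □□□□□□□
■■□□□□□
■□□□□□■
■□□□□□■
■■□□□□□
□□□□□□□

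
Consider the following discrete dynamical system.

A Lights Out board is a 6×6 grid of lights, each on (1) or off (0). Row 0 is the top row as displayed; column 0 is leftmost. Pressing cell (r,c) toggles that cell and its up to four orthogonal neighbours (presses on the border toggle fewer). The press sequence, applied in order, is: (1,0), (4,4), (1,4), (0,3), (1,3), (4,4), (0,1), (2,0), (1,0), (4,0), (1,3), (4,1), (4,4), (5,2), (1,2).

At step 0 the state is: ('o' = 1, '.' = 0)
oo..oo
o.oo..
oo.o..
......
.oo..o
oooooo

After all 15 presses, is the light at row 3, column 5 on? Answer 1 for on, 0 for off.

0

[0] oo..oo
o.oo..
oo.o..
......
.oo..o
oooooo
[1] .o..oo
.ooo..
.o.o..
......
.oo..o
oooooo
[2] .o..oo
.ooo..
.o.o..
....o.
.oooo.
oooo.o
[3] .o...o
.oo.oo
.o.oo.
....o.
.oooo.
oooo.o
[4] .ooooo
.ooooo
.o.oo.
....o.
.oooo.
oooo.o
[5] .oo.oo
.o...o
.o..o.
....o.
.oooo.
oooo.o
[6] .oo.oo
.o...o
.o..o.
......
.oo..o
oooooo
[7] o...oo
.....o
.o..o.
......
.oo..o
oooooo
[8] o...oo
o....o
o...o.
o.....
.oo..o
oooooo
[9] ....oo
.o...o
....o.
o.....
.oo..o
oooooo
[10] ....oo
.o...o
....o.
......
o.o..o
.ooooo
[11] ...ooo
.ooooo
...oo.
......
o.o..o
.ooooo
[12] ...ooo
.ooooo
...oo.
.o....
.o...o
..oooo
[13] ...ooo
.ooooo
...oo.
.o..o.
.o.oo.
..oo.o
[14] ...ooo
.ooooo
...oo.
.o..o.
.oooo.
.o...o
[15] ..oooo
....oo
..ooo.
.o..o.
.oooo.
.o...o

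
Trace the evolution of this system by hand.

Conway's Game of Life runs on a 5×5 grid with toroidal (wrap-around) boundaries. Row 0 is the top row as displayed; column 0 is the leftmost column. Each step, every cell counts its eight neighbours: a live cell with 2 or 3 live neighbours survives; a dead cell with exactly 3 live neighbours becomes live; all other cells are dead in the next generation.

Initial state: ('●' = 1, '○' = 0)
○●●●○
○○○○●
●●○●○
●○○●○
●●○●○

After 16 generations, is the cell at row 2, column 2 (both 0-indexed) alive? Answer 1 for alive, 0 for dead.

1

[0] ○●●●○
○○○○●
●●○●○
●○○●○
●●○●○
[1] ○●○●○
○○○○●
●●●●○
○○○●○
●○○●○
[2] ●○●●○
○○○○●
●●●●○
●○○●○
○○○●○
[3] ○○●●○
○○○○○
●●●●○
●○○●○
○●○●○
[4] ○○●●○
○○○○●
●●●●○
●○○●○
○●○●○
[5] ○○●●●
●○○○●
●●●●○
●○○●○
○●○●○
[6] ○●●○○
○○○○○
○○●●○
●○○●○
●●○○○
[7] ●●●○○
○●○●○
○○●●●
●○○●○
●○○○●
[8] ○○●●○
○○○○○
●●○○○
●●●○○
○○●●○
[9] ○○●●○
○●●○○
●○●○○
●○○●●
○○○○●
[10] ○●●●○
○○○○○
●○●○○
●●○●○
●○●○○
[11] ○●●●○
○○○●○
●○●○●
●○○●○
●○○○○
[12] ○●●●●
●○○○○
●●●○○
●○○●○
●○○●○
[13] ○●●●○
○○○○○
●○●○○
●○○●○
●○○○○
[14] ○●●○○
○○○●○
○●○○●
●○○○○
●○○●○
[15] ○●●●●
●●○●○
●○○○●
●●○○○
●○●○●
[16] ○○○○○
○○○○○
○○●○○
○○○●○
○○○○○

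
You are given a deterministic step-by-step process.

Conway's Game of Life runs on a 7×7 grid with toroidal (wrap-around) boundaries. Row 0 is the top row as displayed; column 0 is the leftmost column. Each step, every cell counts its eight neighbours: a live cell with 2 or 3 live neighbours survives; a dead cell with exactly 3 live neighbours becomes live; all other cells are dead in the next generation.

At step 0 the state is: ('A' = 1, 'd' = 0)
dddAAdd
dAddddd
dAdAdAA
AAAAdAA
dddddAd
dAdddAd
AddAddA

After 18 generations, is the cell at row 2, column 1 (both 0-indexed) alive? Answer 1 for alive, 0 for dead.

gen 0: dddAAdd
dAddddd
dAdAdAA
AAAAdAA
dddddAd
dAdddAd
AddAddA
gen 1: AdAAAdd
AddAdAd
dddAdAd
dAdAddd
dddddAd
AdddAAd
AdAAdAA
gen 2: Adddddd
dAdddAd
dddAddA
ddAdddd
dddddAA
AAdAddd
AdAdddd
gen 3: AdddddA
AdddddA
ddAdddd
dddddAA
AAAdddA
AAAdddd
AdAdddA
gen 4: dddddAd
AAddddA
AddddAd
ddAddAA
ddAddAd
dddAddd
ddAdddd
gen 5: AAddddA
AAdddAd
dddddAd
dAddAAd
ddAAAAA
ddAAddd
ddddddd
gen 6: dAddddA
dAdddAd
AAdddAd
ddAdddd
dAddddA
ddAddAd
AAAdddd
gen 7: ddddddA
dAAddAd
AAAdddA
ddAdddA
dAAdddd
ddAdddA
AdAdddA
gen 8: ddAddAA
ddAddAd
dddAdAA
dddAddA
AAAAddd
ddAAddA
AAdddAA
gen 9: ddAdAdd
ddAAddd
ddAAdAA
dAdAdAA
AAddAdA
dddAAAd
dAdAAdd
gen 10: dAddAdd
dAdddAd
AAdddAA
dAdAddd
dAddddd
dAddddA
ddddddd
gen 11: ddddddd
dAAdAAd
dAddAAA
dAddddA
dAddddd
Adddddd
Adddddd
gen 12: dAddddd
AAAAAdA
dAdAAdA
dAAdddA
dAddddd
AAddddd
ddddddd
gen 13: dAdAddd
ddddAdA
ddddAdA
dAdAdAd
ddddddd
AAddddd
AAddddd
gen 14: dAAdddd
AddAAdd
AddAAdA
ddddAAd
AAAdddd
AAddddd
ddddddd
gen 15: dAAAddd
AdddAAA
AdddddA
ddAdAAd
AdAdddA
AdAdddd
AdAdddd
gen 16: ddAAAAd
ddAAAAd
AAdAddd
dddAdAd
AdAddAA
AdAAddd
Adddddd
gen 17: dAAddAA
dddddAA
dAdddAA
dddAdAd
AdAddAd
AdAAddd
ddddddA
gen 18: ddddddd
dAAdAdd
Adddddd
AAAddAd
ddAdddd
AdAAddd
dddAdAA

0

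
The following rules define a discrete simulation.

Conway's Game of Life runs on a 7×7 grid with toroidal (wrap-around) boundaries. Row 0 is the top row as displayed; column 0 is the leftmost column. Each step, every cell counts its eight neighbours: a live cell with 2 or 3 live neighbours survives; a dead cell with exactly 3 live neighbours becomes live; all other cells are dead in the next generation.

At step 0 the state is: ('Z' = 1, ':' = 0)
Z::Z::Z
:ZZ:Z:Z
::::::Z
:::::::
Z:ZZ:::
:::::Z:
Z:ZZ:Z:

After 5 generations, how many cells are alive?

21

step 0: Z::Z::Z
:ZZ:Z:Z
::::::Z
:::::::
Z:ZZ:::
:::::Z:
Z:ZZ:Z:
step 1: :::::::
:ZZZ::Z
Z::::Z:
:::::::
:::::::
:::::::
ZZZZ:Z:
step 2: ::::Z:Z
ZZZ:::Z
ZZZ:::Z
:::::::
:::::::
:ZZ::::
:ZZ::::
step 3: :::Z:ZZ
::ZZ:::
::Z:::Z
ZZ:::::
:::::::
:ZZ::::
ZZZZ:::
step 4: Z:::::Z
::ZZZZZ
Z:ZZ:::
ZZ:::::
Z:Z::::
Z::Z:::
Z::ZZ:Z
step 5: :ZZ::::
::Z:ZZ:
Z::::Z:
Z::Z::Z
Z:Z:::Z
Z:ZZZ::
:Z:ZZZ:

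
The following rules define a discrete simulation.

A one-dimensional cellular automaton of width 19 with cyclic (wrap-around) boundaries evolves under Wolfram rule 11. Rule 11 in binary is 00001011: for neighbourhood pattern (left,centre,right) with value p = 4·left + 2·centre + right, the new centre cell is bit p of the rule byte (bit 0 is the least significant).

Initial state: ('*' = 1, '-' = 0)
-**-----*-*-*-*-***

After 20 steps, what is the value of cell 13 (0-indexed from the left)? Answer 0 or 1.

1

[0] -**-----*-*-*-*-***
[1] -*--****--------*--
[2] *--**----*******--*
[3] --**--****-------**
[4] -**--**----*******-
[5] **--**--****-------
[6] *--**--**----******
[7] --**--**--****-----
[8] ***--**--**----****
[9] ----**--**--****---
[10] *****--**--**----**
[11] ------**--**--****-
[12] *******--**--**----
[13] *-------**--**--***
[14] --*******--**--**--
[15] ***-------**--**--*
[16] ----*******--**--**
[17] -****-------**--**-
[18] **----*******--**--
[19] *--****-------**--*
[20] --**----*******--**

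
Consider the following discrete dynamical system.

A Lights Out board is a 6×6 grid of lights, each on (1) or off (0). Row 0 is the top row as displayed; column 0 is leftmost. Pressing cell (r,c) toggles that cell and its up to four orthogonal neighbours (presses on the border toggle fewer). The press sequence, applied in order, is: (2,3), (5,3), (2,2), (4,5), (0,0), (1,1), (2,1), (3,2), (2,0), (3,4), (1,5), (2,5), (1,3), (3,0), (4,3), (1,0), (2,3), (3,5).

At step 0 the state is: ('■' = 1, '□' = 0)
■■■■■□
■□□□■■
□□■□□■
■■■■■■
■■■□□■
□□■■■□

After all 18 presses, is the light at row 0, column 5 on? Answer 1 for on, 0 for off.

1

k=0  ■■■■■□
■□□□■■
□□■□□■
■■■■■■
■■■□□■
□□■■■□
k=1  ■■■■■□
■□□■■■
□□□■■■
■■■□■■
■■■□□■
□□■■■□
k=2  ■■■■■□
■□□■■■
□□□■■■
■■■□■■
■■■■□■
□□□□□□
k=3  ■■■■■□
■□■■■■
□■■□■■
■■□□■■
■■■■□■
□□□□□□
k=4  ■■■■■□
■□■■■■
□■■□■■
■■□□■□
■■■■■□
□□□□□■
k=5  □□■■■□
□□■■■■
□■■□■■
■■□□■□
■■■■■□
□□□□□■
k=6  □■■■■□
■■□■■■
□□■□■■
■■□□■□
■■■■■□
□□□□□■
k=7  □■■■■□
■□□■■■
■■□□■■
■□□□■□
■■■■■□
□□□□□■
k=8  □■■■■□
■□□■■■
■■■□■■
■■■■■□
■■□■■□
□□□□□■
k=9  □■■■■□
□□□■■■
□□■□■■
□■■■■□
■■□■■□
□□□□□■
k=10  □■■■■□
□□□■■■
□□■□□■
□■■□□■
■■□■□□
□□□□□■
k=11  □■■■■■
□□□■□□
□□■□□□
□■■□□■
■■□■□□
□□□□□■
k=12  □■■■■■
□□□■□■
□□■□■■
□■■□□□
■■□■□□
□□□□□■
k=13  □■■□■■
□□■□■■
□□■■■■
□■■□□□
■■□■□□
□□□□□■
k=14  □■■□■■
□□■□■■
■□■■■■
■□■□□□
□■□■□□
□□□□□■
k=15  □■■□■■
□□■□■■
■□■■■■
■□■■□□
□■■□■□
□□□■□■
k=16  ■■■□■■
■■■□■■
□□■■■■
■□■■□□
□■■□■□
□□□■□■
k=17  ■■■□■■
■■■■■■
□□□□□■
■□■□□□
□■■□■□
□□□■□■
k=18  ■■■□■■
■■■■■■
□□□□□□
■□■□■■
□■■□■■
□□□■□■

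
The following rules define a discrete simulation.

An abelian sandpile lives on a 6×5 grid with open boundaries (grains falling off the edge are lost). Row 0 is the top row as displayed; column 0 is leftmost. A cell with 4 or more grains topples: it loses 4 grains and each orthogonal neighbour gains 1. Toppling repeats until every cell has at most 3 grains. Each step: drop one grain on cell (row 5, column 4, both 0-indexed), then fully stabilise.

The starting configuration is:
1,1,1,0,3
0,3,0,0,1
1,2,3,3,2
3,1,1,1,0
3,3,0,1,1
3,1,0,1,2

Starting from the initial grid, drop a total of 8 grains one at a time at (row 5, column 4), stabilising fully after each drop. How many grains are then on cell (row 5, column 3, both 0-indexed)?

step 0: 1,1,1,0,3
0,3,0,0,1
1,2,3,3,2
3,1,1,1,0
3,3,0,1,1
3,1,0,1,2
step 1: 1,1,1,0,3
0,3,0,0,1
1,2,3,3,2
3,1,1,1,0
3,3,0,1,1
3,1,0,1,3
step 2: 1,1,1,0,3
0,3,0,0,1
1,2,3,3,2
3,1,1,1,0
3,3,0,1,2
3,1,0,2,0
step 3: 1,1,1,0,3
0,3,0,0,1
1,2,3,3,2
3,1,1,1,0
3,3,0,1,2
3,1,0,2,1
step 4: 1,1,1,0,3
0,3,0,0,1
1,2,3,3,2
3,1,1,1,0
3,3,0,1,2
3,1,0,2,2
step 5: 1,1,1,0,3
0,3,0,0,1
1,2,3,3,2
3,1,1,1,0
3,3,0,1,2
3,1,0,2,3
step 6: 1,1,1,0,3
0,3,0,0,1
1,2,3,3,2
3,1,1,1,0
3,3,0,1,3
3,1,0,3,0
step 7: 1,1,1,0,3
0,3,0,0,1
1,2,3,3,2
3,1,1,1,0
3,3,0,1,3
3,1,0,3,1
step 8: 1,1,1,0,3
0,3,0,0,1
1,2,3,3,2
3,1,1,1,0
3,3,0,1,3
3,1,0,3,2

3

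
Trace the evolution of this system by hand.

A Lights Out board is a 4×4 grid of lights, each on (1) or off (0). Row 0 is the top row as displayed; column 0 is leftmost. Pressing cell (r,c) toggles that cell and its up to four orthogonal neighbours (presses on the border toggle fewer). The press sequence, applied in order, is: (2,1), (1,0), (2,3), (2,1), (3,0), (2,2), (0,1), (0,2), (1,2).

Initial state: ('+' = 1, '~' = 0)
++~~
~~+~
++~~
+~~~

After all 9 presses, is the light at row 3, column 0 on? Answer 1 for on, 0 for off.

k=0  ++~~
~~+~
++~~
+~~~
k=1  ++~~
~++~
~~+~
++~~
k=2  ~+~~
+~+~
+~+~
++~~
k=3  ~+~~
+~++
+~~+
++~+
k=4  ~+~~
++++
~+++
+~~+
k=5  ~+~~
++++
++++
~+~+
k=6  ~+~~
++~+
+~~~
~+++
k=7  +~+~
+~~+
+~~~
~+++
k=8  ++~+
+~++
+~~~
~+++
k=9  ++++
++~~
+~+~
~+++

0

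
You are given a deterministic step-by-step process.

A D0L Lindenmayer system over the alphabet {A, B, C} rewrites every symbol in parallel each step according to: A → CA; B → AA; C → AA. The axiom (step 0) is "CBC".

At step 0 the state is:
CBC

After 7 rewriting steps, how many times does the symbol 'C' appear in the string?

t=0: CBC
t=1: AAAAAA
t=2: CACACACACACA
t=3: AACAAACAAACAAACAAACAAACA
t=4: CACAAACACACAAACACACAAACACACAAACACACAAACACACAAACA
t=5: AACAAACACACAAACAAACAAACACACAAACAAACAAACACACAAACAAACAAACACACAAACAAACAAACACACAAACAAACAAACACACAAACA
t=6: CACAAACACACAAACAAACAAACACACAAACACACAAACACACAAACAAACAAACACA…CACACAAACAAACAAACACACAAACACACAAACACACAAACAAACAAACACACAAACA  (len 192)
t=7: AACAAACACACAAACAAACAAACACACAAACACACAAACACACAAACAAACAAACACA…CACACAAACAAACAAACACACAAACACACAAACACACAAACAAACAAACACACAAACA  (len 384)

126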